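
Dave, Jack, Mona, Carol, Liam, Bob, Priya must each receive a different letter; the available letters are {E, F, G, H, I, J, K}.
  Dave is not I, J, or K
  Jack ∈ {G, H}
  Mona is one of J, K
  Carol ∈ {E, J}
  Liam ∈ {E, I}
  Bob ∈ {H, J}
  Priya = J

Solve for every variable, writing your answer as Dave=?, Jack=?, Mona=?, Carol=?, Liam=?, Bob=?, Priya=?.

Priya has just one choice, so Priya = J. Remove J from Mona, Carol, Bob.
Mona's domain is down to {K}, so Mona = K.
Carol has just one choice, so Carol = E. Strike E from Dave, Liam.
That leaves Liam = I.
That leaves Bob = H. So Dave, Jack can't be H.
That leaves Jack = G. Strike G from Dave.
Dave must be F (only option left).

Dave=F, Jack=G, Mona=K, Carol=E, Liam=I, Bob=H, Priya=J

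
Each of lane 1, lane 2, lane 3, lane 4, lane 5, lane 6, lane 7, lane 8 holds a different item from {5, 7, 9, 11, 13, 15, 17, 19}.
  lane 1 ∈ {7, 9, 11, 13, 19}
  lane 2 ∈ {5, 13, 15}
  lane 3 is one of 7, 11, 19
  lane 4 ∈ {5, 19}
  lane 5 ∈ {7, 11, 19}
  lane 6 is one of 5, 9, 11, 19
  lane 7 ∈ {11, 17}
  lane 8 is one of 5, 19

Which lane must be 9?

Among the 8 variables, 15 fits only lane 2 (and all 8 values in {5, 7, 9, 11, 13, 15, 17, 19} must be used), so lane 2 = 15.
Among the 7 still-open variables, 13 fits only lane 1 (and all 7 values in {5, 7, 9, 11, 13, 17, 19} must be used), so lane 1 = 13.
Among the 6 still-open variables, 9 fits only lane 6 (and all 6 values in {5, 7, 9, 11, 17, 19} must be used), so lane 6 = 9.

lane 6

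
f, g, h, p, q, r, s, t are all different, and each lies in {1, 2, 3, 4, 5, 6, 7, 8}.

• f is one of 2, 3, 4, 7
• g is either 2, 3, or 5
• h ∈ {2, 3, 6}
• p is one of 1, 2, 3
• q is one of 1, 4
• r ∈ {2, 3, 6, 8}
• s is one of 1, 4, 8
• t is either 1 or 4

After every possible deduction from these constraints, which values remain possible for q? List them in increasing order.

Among the 8 variables, 5 fits only g (and all 8 values in {1, 2, 3, 4, 5, 6, 7, 8} must be used), so g = 5.
Among the 7 still-open variables, 7 fits only f (and all 7 values in {1, 2, 3, 4, 6, 7, 8} must be used), so f = 7.
The 2 variables q and t are confined to {1, 4}, which locks those values in; drop them from p, s.
That leaves s = 8. Strike 8 from r.
No further eliminations apply; q can still be any of 1, 4.

1, 4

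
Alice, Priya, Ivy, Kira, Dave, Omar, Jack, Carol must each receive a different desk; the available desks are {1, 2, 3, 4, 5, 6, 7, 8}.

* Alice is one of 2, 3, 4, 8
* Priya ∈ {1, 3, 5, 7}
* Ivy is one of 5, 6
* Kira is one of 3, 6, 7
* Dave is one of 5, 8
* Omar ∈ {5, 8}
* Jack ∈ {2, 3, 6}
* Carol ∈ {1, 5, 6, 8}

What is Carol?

1

The 8 variables draw from only 8 values {1, 2, 3, 4, 5, 6, 7, 8}, so each is used; only Alice can be 4, hence Alice = 4.
The 7 still-open variables draw from only 7 values {1, 2, 3, 5, 6, 7, 8}, so each is used; only Jack can be 2, hence Jack = 2.
Dave and Omar between them cover only {5, 8} — a naked pair. Remove those values from Priya, Ivy, Carol.
Ivy's domain is down to {6}, so Ivy = 6. Strike 6 from Kira, Carol.
So Carol = 1.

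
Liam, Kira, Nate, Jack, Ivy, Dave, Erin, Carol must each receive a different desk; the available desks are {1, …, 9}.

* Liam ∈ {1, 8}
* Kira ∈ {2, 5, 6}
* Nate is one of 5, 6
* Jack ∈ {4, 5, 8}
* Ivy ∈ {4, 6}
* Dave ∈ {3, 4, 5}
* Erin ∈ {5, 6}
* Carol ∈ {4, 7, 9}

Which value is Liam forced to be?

1

Nate and Erin share exactly the 2 values {5, 6}; by pigeonhole those values go to them, so strike 5, 6 from Kira, Jack, Ivy, Dave.
That leaves Kira = 2.
Ivy must be 4 (only option left). Strike 4 from Jack, Dave, Carol.
Dave's domain is down to {3}, so Dave = 3.
Jack has just one choice, so Jack = 8. So Liam can't be 8.
So Liam = 1.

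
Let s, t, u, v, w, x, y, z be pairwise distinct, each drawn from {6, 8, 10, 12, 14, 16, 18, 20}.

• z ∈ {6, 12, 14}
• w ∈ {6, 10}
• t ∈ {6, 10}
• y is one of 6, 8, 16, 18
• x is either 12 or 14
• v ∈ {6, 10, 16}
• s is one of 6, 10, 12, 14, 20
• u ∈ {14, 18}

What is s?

20

Among the 8 variables, 8 fits only y (and all 8 values in {6, 8, 10, 12, 14, 16, 18, 20} must be used), so y = 8.
Among the 7 still-open variables, 16 fits only v (and all 7 values in {6, 10, 12, 14, 16, 18, 20} must be used), so v = 16.
The 6 still-open variables draw from only 6 values {6, 10, 12, 14, 18, 20}, so each is used; only u can be 18, hence u = 18.
The 5 still-open variables draw from only 5 values {6, 10, 12, 14, 20}, so each is used; only s can be 20, hence s = 20.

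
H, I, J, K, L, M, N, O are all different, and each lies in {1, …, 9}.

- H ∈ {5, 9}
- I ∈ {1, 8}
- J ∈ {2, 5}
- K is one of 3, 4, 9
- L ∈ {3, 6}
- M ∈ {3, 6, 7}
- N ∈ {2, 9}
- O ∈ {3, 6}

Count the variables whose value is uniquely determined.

2

The 2 variables L and O are confined to {3, 6}, which locks those values in; drop them from K, M.
That leaves M = 7.
H, J, N share exactly the 3 values {2, 5, 9}; by pigeonhole those values go to them, so strike 2, 5, 9 from K.
K has just one choice, so K = 4.
Determined: K=4, M=7. The other variables each still have more than one consistent value. That makes 2.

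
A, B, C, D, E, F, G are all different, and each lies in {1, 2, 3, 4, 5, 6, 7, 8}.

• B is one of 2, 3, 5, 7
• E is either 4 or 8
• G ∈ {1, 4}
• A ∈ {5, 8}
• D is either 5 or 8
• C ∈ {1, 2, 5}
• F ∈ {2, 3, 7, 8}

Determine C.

2

A and D share exactly the 2 values {5, 8}; by pigeonhole those values go to them, so strike 5, 8 from B, C, E, F.
E must be 4 (only option left). Strike 4 from G.
That leaves G = 1. Eliminate 1 elsewhere: C.
So C = 2.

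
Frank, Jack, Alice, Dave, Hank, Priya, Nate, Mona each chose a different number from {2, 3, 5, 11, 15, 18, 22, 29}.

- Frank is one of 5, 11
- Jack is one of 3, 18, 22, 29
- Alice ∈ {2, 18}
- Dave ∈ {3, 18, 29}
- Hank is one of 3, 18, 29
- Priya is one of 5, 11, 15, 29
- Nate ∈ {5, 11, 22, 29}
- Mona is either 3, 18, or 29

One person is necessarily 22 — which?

Jack

The 8 variables together cover exactly {2, 3, 5, 11, 15, 18, 22, 29} — 8 values for 8 variables — and 2 appears only in Alice's list, so Alice = 2.
Among the 7 still-open variables, 15 fits only Priya (and all 7 values in {3, 5, 11, 15, 18, 22, 29} must be used), so Priya = 15.
Dave, Hank, Mona share exactly the 3 values {3, 18, 29}; by pigeonhole those values go to them, so strike 3, 18, 29 from Jack, Nate.
So 22 goes to Jack.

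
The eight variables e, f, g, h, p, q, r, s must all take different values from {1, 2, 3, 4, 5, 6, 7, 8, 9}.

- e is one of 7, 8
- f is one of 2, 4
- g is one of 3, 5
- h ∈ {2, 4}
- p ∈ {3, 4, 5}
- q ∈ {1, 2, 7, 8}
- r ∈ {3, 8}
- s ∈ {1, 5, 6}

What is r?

The 8 variables together cover exactly {1, 2, 3, 4, 5, 6, 7, 8} — 8 values for 8 variables — and 6 appears only in s's list, so s = 6.
The 7 still-open variables draw from only 7 values {1, 2, 3, 4, 5, 7, 8}, so each is used; only q can be 1, hence q = 1.
Among the 6 still-open variables, 7 fits only e (and all 6 values in {2, 3, 4, 5, 7, 8} must be used), so e = 7.
The 5 still-open variables together cover exactly {2, 3, 4, 5, 8} — 5 values for 5 variables — and 8 appears only in r's list, so r = 8.

8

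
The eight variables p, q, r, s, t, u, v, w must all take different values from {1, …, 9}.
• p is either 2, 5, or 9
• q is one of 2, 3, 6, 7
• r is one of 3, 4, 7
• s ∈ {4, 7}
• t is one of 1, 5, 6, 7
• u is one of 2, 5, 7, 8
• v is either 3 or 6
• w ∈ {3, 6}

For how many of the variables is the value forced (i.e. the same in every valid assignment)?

v and w share exactly the 2 values {3, 6}; by pigeonhole those values go to them, so strike 3, 6 from q, r, t.
The 2 variables r and s are confined to {4, 7}, which locks those values in; drop them from q, t, u.
q's domain is down to {2}, so q = 2. Remove 2 from p, u.
Determined: q=2. The other variables each still have more than one consistent value. That makes 1.

1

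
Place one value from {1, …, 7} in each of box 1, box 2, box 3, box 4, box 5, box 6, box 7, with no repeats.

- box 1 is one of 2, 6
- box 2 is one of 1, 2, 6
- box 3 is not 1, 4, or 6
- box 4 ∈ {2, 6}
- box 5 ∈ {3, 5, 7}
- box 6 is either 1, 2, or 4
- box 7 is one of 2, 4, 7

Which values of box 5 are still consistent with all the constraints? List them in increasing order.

3, 5

The 2 variables box 1 and box 4 are confined to {2, 6}, which locks those values in; drop them from box 2, box 3, box 6, box 7.
box 2 has just one choice, so box 2 = 1. Eliminate 1 elsewhere: box 6.
box 6's domain is down to {4}, so box 6 = 4. Eliminate 4 elsewhere: box 7.
box 7 must be 7 (only option left). So box 3, box 5 can't be 7.
No further eliminations apply; box 5 can still be any of 3, 5.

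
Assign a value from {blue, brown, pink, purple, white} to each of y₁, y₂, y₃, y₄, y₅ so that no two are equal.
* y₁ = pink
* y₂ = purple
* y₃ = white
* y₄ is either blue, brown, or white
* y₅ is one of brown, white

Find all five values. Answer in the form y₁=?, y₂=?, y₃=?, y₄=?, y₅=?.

y₁=pink, y₂=purple, y₃=white, y₄=blue, y₅=brown

y₁ must be pink (only option left).
y₂'s domain is down to {purple}, so y₂ = purple.
That leaves y₃ = white. Strike white from y₄, y₅.
y₅ must be brown (only option left). Eliminate brown elsewhere: y₄.
y₄ must be blue (only option left).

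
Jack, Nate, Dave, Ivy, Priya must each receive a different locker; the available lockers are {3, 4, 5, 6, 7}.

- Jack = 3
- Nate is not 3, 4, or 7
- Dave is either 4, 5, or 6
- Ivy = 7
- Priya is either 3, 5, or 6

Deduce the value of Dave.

4

Jack has just one choice, so Jack = 3. Eliminate 3 elsewhere: Priya.
Ivy's domain is down to {7}, so Ivy = 7.
The 3 still-open variables draw from only 3 values {4, 5, 6}, so each is used; only Dave can be 4, hence Dave = 4.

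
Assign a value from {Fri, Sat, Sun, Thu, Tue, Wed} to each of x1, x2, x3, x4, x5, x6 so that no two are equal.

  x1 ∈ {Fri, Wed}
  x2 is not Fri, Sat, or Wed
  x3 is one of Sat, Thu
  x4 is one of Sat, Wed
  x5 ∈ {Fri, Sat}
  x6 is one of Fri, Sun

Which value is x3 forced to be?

Thu

The 6 variables draw from only 6 values {Fri, Sat, Sun, Thu, Tue, Wed}, so each is used; only x2 can be Tue, hence x2 = Tue.
The 5 still-open variables draw from only 5 values {Fri, Sat, Sun, Thu, Wed}, so each is used; only x6 can be Sun, hence x6 = Sun.
Among the 4 still-open variables, Thu fits only x3 (and all 4 values in {Fri, Sat, Thu, Wed} must be used), so x3 = Thu.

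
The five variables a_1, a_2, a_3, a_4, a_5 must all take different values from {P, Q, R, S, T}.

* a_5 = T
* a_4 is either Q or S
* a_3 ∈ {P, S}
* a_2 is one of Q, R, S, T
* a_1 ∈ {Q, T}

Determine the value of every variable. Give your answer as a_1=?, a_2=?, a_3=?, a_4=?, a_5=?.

a_1=Q, a_2=R, a_3=P, a_4=S, a_5=T

a_5 has just one choice, so a_5 = T. Strike T from a_1, a_2.
a_1 has just one choice, so a_1 = Q. Eliminate Q elsewhere: a_2, a_4.
a_4 must be S (only option left). Remove S from a_2, a_3.
That leaves a_2 = R.
That leaves a_3 = P.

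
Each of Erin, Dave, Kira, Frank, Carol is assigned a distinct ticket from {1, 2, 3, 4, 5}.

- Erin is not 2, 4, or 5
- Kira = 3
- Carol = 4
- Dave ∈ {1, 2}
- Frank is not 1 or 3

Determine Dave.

Kira must be 3 (only option left). Remove 3 from Erin.
Carol's domain is down to {4}, so Carol = 4. So Frank can't be 4.
That leaves Erin = 1. Remove 1 from Dave.
So Dave = 2.

2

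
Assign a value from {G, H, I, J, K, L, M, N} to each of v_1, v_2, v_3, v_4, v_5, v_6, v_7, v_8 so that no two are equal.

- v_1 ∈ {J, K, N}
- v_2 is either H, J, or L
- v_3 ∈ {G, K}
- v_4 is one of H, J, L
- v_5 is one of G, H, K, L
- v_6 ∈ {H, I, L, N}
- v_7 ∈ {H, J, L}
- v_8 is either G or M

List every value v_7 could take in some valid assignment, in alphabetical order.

The 8 variables draw from only 8 values {G, H, I, J, K, L, M, N}, so each is used; only v_6 can be I, hence v_6 = I.
Among the 7 still-open variables, M fits only v_8 (and all 7 values in {G, H, J, K, L, M, N} must be used), so v_8 = M.
The 6 still-open variables together cover exactly {G, H, J, K, L, N} — 6 values for 6 variables — and N appears only in v_1's list, so v_1 = N.
v_2, v_4, v_7 share exactly the 3 values {H, J, L}; by pigeonhole those values go to them, so strike H, J, L from v_5.
No further eliminations apply; v_7 can still be any of H, J, L.

H, J, L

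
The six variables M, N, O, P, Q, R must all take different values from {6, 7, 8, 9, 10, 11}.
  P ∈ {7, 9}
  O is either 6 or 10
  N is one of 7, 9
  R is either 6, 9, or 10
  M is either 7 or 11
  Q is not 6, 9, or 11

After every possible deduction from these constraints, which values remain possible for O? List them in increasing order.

The 6 variables draw from only 6 values {6, 7, 8, 9, 10, 11}, so each is used; only Q can be 8, hence Q = 8.
The 5 still-open variables draw from only 5 values {6, 7, 9, 10, 11}, so each is used; only M can be 11, hence M = 11.
N and P share exactly the 2 values {7, 9}; by pigeonhole those values go to them, so strike 7, 9 from R.
No further eliminations apply; O can still be any of 6, 10.

6, 10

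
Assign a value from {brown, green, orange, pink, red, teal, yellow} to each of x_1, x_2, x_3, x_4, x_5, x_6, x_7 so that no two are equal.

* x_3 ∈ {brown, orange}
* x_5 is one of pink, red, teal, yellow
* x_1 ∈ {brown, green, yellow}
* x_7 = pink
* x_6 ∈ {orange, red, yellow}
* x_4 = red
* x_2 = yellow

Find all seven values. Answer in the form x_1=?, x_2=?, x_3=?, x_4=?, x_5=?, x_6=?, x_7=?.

x_2 has just one choice, so x_2 = yellow. Remove yellow from x_1, x_5, x_6.
x_4's domain is down to {red}, so x_4 = red. Eliminate red elsewhere: x_5, x_6.
x_6 must be orange (only option left). Strike orange from x_3.
That leaves x_7 = pink. Remove pink from x_5.
x_3 has just one choice, so x_3 = brown. So x_1 can't be brown.
x_5 has just one choice, so x_5 = teal.
x_1's domain is down to {green}, so x_1 = green.

x_1=green, x_2=yellow, x_3=brown, x_4=red, x_5=teal, x_6=orange, x_7=pink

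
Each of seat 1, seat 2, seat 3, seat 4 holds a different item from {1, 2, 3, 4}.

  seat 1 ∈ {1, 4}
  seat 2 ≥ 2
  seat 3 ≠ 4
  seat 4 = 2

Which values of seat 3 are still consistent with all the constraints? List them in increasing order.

1, 3

seat 4's domain is down to {2}, so seat 4 = 2. Strike 2 from seat 2, seat 3.
No further eliminations apply; seat 3 can still be any of 1, 3.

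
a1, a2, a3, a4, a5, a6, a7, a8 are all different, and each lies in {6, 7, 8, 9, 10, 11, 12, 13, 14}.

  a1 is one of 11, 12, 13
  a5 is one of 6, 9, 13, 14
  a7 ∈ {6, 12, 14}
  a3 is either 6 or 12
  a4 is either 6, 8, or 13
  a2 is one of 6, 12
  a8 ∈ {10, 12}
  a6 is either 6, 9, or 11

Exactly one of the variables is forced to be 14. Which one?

a7

The 8 variables draw from only 8 values {6, 8, 9, 10, 11, 12, 13, 14}, so each is used; only a4 can be 8, hence a4 = 8.
Among the 7 still-open variables, 10 fits only a8 (and all 7 values in {6, 9, 10, 11, 12, 13, 14} must be used), so a8 = 10.
a2 and a3 between them cover only {6, 12} — a naked pair. Remove those values from a1, a5, a6, a7.
So 14 goes to a7.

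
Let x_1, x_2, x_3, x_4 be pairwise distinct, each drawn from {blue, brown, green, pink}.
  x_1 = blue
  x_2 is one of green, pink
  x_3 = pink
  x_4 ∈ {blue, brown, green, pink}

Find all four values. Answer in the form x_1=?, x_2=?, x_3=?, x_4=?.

x_1's domain is down to {blue}, so x_1 = blue. So x_4 can't be blue.
x_3's domain is down to {pink}, so x_3 = pink. Strike pink from x_2, x_4.
That leaves x_2 = green. Strike green from x_4.
x_4 must be brown (only option left).

x_1=blue, x_2=green, x_3=pink, x_4=brown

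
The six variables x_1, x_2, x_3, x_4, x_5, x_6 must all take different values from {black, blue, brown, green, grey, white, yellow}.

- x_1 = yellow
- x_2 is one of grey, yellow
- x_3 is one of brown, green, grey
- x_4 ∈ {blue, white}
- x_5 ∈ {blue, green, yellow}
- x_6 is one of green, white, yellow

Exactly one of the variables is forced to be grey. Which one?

x_1 must be yellow (only option left). So x_2, x_5, x_6 can't be yellow.
So grey goes to x_2.

x_2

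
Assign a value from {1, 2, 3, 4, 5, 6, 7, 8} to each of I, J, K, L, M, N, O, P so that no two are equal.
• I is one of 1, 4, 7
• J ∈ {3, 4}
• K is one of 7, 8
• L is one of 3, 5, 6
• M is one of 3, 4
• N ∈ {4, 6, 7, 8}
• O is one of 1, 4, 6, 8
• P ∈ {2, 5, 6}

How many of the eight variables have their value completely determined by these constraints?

2

Among the 8 variables, 2 fits only P (and all 8 values in {1, 2, 3, 4, 5, 6, 7, 8} must be used), so P = 2.
The 7 still-open variables draw from only 7 values {1, 3, 4, 5, 6, 7, 8}, so each is used; only L can be 5, hence L = 5.
J and M between them cover only {3, 4} — a naked pair. Remove those values from I, N, O.
Determined: L=5, P=2. The other variables each still have more than one consistent value. That makes 2.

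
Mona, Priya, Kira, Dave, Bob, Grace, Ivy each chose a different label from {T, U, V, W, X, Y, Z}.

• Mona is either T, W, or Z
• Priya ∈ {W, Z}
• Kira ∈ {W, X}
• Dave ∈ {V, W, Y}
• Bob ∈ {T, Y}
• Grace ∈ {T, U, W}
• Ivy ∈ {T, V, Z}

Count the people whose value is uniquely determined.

Among the 7 variables, U fits only Grace (and all 7 values in {T, U, V, W, X, Y, Z} must be used), so Grace = U.
The 6 still-open variables draw from only 6 values {T, V, W, X, Y, Z}, so each is used; only Kira can be X, hence Kira = X.
Determined: Kira=X, Grace=U. The other people each still have more than one consistent value. That makes 2.

2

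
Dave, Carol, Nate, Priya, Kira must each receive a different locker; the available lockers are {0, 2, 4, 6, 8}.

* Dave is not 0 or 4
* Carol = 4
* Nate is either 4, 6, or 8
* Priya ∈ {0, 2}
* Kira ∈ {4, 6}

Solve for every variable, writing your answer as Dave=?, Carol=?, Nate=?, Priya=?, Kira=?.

Dave=2, Carol=4, Nate=8, Priya=0, Kira=6

Carol has just one choice, so Carol = 4. Strike 4 from Nate, Kira.
Kira has just one choice, so Kira = 6. Remove 6 from Dave, Nate.
Nate has just one choice, so Nate = 8. So Dave can't be 8.
That leaves Dave = 2. So Priya can't be 2.
Priya has just one choice, so Priya = 0.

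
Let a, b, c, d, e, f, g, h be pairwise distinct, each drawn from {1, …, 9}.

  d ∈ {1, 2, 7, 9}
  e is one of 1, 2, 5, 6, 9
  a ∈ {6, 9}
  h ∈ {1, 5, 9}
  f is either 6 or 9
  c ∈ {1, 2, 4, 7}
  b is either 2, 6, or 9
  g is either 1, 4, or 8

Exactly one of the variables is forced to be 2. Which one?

b

The 8 variables together cover exactly {1, 2, 4, 5, 6, 7, 8, 9} — 8 values for 8 variables — and 8 appears only in g's list, so g = 8.
The 7 still-open variables together cover exactly {1, 2, 4, 5, 6, 7, 9} — 7 values for 7 variables — and 4 appears only in c's list, so c = 4.
Among the 6 still-open variables, 7 fits only d (and all 6 values in {1, 2, 5, 6, 7, 9} must be used), so d = 7.
The 2 variables a and f are confined to {6, 9}, which locks those values in; drop them from b, e, h.
So 2 goes to b.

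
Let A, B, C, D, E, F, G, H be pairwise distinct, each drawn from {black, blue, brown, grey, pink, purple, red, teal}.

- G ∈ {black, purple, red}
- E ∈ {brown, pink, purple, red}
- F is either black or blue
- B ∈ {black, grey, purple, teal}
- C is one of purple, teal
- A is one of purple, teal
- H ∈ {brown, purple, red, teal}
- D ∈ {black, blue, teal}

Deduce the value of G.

red

Among the 8 variables, grey fits only B (and all 8 values in {black, blue, brown, grey, pink, purple, red, teal} must be used), so B = grey.
Among the 7 still-open variables, pink fits only E (and all 7 values in {black, blue, brown, pink, purple, red, teal} must be used), so E = pink.
Among the 6 still-open variables, brown fits only H (and all 6 values in {black, blue, brown, purple, red, teal} must be used), so H = brown.
The 5 still-open variables together cover exactly {black, blue, purple, red, teal} — 5 values for 5 variables — and red appears only in G's list, so G = red.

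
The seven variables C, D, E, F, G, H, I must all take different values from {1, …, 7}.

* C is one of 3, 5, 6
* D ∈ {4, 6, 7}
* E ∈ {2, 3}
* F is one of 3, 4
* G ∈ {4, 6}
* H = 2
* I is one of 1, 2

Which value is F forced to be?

4

H must be 2 (only option left). Strike 2 from E, I.
I has just one choice, so I = 1.
E has just one choice, so E = 3. So C, F can't be 3.
So F = 4.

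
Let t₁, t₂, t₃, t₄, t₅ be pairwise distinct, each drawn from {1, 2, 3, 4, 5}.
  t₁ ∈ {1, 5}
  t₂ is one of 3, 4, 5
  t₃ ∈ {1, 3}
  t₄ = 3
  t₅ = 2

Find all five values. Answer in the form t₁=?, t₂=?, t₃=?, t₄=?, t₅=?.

t₁=5, t₂=4, t₃=1, t₄=3, t₅=2

t₄ must be 3 (only option left). Remove 3 from t₂, t₃.
t₅'s domain is down to {2}, so t₅ = 2.
t₃'s domain is down to {1}, so t₃ = 1. Remove 1 from t₁.
t₁ must be 5 (only option left). Remove 5 from t₂.
t₂ has just one choice, so t₂ = 4.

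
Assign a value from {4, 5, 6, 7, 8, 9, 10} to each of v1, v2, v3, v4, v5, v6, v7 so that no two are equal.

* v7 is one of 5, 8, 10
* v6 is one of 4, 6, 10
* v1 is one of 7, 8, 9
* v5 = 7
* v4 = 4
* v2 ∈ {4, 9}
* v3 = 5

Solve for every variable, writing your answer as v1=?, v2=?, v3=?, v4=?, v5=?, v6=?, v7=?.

v1=8, v2=9, v3=5, v4=4, v5=7, v6=6, v7=10

v3's domain is down to {5}, so v3 = 5. Remove 5 from v7.
v4's domain is down to {4}, so v4 = 4. Remove 4 from v2, v6.
v5 must be 7 (only option left). So v1 can't be 7.
v2's domain is down to {9}, so v2 = 9. Remove 9 from v1.
v1 must be 8 (only option left). Remove 8 from v7.
That leaves v7 = 10. Strike 10 from v6.
v6 must be 6 (only option left).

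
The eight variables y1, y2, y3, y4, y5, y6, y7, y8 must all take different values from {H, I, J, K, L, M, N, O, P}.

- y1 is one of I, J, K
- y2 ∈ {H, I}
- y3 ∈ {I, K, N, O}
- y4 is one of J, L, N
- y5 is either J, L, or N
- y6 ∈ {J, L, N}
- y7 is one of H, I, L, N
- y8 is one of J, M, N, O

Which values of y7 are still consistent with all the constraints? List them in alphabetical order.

H, I

Among the 8 variables, M fits only y8 (and all 8 values in {H, I, J, K, L, M, N, O} must be used), so y8 = M.
Among the 7 still-open variables, O fits only y3 (and all 7 values in {H, I, J, K, L, N, O} must be used), so y3 = O.
The 6 still-open variables together cover exactly {H, I, J, K, L, N} — 6 values for 6 variables — and K appears only in y1's list, so y1 = K.
y4, y5, y6 share exactly the 3 values {J, L, N}; by pigeonhole those values go to them, so strike J, L, N from y7.
No further eliminations apply; y7 can still be any of H, I.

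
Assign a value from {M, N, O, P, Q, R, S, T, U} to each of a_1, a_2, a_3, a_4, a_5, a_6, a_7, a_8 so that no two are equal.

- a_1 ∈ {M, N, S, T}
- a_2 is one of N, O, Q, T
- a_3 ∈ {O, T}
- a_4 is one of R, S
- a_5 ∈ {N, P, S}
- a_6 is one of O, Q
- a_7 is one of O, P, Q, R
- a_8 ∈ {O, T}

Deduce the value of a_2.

N

The 8 variables draw from only 8 values {M, N, O, P, Q, R, S, T}, so each is used; only a_1 can be M, hence a_1 = M.
a_3 and a_8 share exactly the 2 values {O, T}; by pigeonhole those values go to them, so strike O, T from a_2, a_6, a_7.
a_6 must be Q (only option left). Strike Q from a_2, a_7.
So a_2 = N.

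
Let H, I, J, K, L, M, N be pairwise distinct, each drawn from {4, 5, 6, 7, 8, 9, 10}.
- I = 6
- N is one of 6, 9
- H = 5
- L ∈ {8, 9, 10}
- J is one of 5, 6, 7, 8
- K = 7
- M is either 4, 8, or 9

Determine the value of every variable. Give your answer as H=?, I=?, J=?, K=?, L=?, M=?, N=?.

H's domain is down to {5}, so H = 5. Eliminate 5 elsewhere: J.
That leaves I = 6. Eliminate 6 elsewhere: J, N.
K has just one choice, so K = 7. Strike 7 from J.
That leaves N = 9. Eliminate 9 elsewhere: L, M.
That leaves J = 8. Remove 8 from L, M.
L must be 10 (only option left).
M's domain is down to {4}, so M = 4.

H=5, I=6, J=8, K=7, L=10, M=4, N=9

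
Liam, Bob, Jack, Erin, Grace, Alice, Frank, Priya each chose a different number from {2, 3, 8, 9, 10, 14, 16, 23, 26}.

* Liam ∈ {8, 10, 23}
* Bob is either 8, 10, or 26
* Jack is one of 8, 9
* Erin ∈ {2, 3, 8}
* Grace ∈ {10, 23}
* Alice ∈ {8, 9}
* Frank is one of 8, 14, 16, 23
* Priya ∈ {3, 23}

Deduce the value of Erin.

Jack and Alice between them cover only {8, 9} — a naked pair. Remove those values from Liam, Bob, Erin, Frank.
Liam and Grace between them cover only {10, 23} — a naked pair. Remove those values from Bob, Frank, Priya.
Bob must be 26 (only option left).
Priya must be 3 (only option left). So Erin can't be 3.
So Erin = 2.

2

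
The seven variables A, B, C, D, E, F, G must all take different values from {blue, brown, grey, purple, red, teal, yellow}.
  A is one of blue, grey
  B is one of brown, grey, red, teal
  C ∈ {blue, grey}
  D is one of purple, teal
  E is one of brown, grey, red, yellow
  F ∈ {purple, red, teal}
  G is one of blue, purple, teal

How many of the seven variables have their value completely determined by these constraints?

3

The 7 variables together cover exactly {blue, brown, grey, purple, red, teal, yellow} — 7 values for 7 variables — and yellow appears only in E's list, so E = yellow.
The 6 still-open variables draw from only 6 values {blue, brown, grey, purple, red, teal}, so each is used; only B can be brown, hence B = brown.
The 5 still-open variables together cover exactly {blue, grey, purple, red, teal} — 5 values for 5 variables — and red appears only in F's list, so F = red.
A and C share exactly the 2 values {blue, grey}; by pigeonhole those values go to them, so strike blue, grey from G.
Determined: B=brown, E=yellow, F=red. The other variables each still have more than one consistent value. That makes 3.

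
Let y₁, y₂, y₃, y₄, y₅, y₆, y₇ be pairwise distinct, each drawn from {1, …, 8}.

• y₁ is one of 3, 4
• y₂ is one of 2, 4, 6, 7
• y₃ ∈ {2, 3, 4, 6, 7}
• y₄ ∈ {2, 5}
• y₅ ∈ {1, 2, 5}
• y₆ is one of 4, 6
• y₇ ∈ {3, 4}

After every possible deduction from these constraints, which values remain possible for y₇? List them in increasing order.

Among the 7 variables, 1 fits only y₅ (and all 7 values in {1, 2, 3, 4, 5, 6, 7} must be used), so y₅ = 1.
The 6 still-open variables together cover exactly {2, 3, 4, 5, 6, 7} — 6 values for 6 variables — and 5 appears only in y₄'s list, so y₄ = 5.
y₁ and y₇ between them cover only {3, 4} — a naked pair. Remove those values from y₂, y₃, y₆.
That leaves y₆ = 6. Remove 6 from y₂, y₃.
No further eliminations apply; y₇ can still be any of 3, 4.

3, 4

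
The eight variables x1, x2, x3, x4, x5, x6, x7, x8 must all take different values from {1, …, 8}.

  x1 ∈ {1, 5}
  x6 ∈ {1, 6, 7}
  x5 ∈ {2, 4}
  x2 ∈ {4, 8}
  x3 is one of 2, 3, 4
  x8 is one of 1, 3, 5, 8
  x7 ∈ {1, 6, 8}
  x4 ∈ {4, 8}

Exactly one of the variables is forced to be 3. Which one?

The 8 variables together cover exactly {1, 2, 3, 4, 5, 6, 7, 8} — 8 values for 8 variables — and 7 appears only in x6's list, so x6 = 7.
Among the 7 still-open variables, 6 fits only x7 (and all 7 values in {1, 2, 3, 4, 5, 6, 8} must be used), so x7 = 6.
x2 and x4 share exactly the 2 values {4, 8}; by pigeonhole those values go to them, so strike 4, 8 from x3, x5, x8.
That leaves x5 = 2. Eliminate 2 elsewhere: x3.
So 3 goes to x3.

x3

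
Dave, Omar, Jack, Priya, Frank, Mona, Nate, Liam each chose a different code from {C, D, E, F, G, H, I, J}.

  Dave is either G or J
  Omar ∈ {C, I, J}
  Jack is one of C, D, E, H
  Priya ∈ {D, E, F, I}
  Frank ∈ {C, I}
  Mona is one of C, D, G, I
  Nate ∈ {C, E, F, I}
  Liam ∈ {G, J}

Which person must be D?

Among the 8 variables, H fits only Jack (and all 8 values in {C, D, E, F, G, H, I, J} must be used), so Jack = H.
Dave and Liam between them cover only {G, J} — a naked pair. Remove those values from Omar, Mona.
Omar and Frank share exactly the 2 values {C, I}; by pigeonhole those values go to them, so strike C, I from Priya, Mona, Nate.
So D goes to Mona.

Mona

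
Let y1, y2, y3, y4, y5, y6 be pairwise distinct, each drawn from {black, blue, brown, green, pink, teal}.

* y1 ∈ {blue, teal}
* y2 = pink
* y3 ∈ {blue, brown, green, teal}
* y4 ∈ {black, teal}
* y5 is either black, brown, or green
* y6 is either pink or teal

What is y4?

y2 has just one choice, so y2 = pink. Remove pink from y6.
That leaves y6 = teal. Remove teal from y1, y3, y4.
So y4 = black.

black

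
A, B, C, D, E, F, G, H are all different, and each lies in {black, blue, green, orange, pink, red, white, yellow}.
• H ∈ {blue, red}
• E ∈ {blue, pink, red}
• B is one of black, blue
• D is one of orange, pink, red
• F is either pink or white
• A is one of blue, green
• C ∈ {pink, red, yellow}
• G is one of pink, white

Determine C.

The 8 variables together cover exactly {black, blue, green, orange, pink, red, white, yellow} — 8 values for 8 variables — and black appears only in B's list, so B = black.
The 7 still-open variables together cover exactly {blue, green, orange, pink, red, white, yellow} — 7 values for 7 variables — and green appears only in A's list, so A = green.
The 6 still-open variables draw from only 6 values {blue, orange, pink, red, white, yellow}, so each is used; only D can be orange, hence D = orange.
The 5 still-open variables together cover exactly {blue, pink, red, white, yellow} — 5 values for 5 variables — and yellow appears only in C's list, so C = yellow.

yellow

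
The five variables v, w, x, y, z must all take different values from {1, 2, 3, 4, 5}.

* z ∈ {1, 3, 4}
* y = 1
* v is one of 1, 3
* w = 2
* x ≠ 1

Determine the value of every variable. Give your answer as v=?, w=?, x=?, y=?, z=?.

w's domain is down to {2}, so w = 2. Remove 2 from x.
y has just one choice, so y = 1. Remove 1 from v, z.
v has just one choice, so v = 3. Eliminate 3 elsewhere: x, z.
z must be 4 (only option left). Remove 4 from x.
That leaves x = 5.

v=3, w=2, x=5, y=1, z=4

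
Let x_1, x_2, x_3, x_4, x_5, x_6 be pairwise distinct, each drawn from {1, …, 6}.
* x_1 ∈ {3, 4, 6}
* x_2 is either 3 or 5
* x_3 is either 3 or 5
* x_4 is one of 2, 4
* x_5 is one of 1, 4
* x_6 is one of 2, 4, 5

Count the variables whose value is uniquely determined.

The 6 variables together cover exactly {1, 2, 3, 4, 5, 6} — 6 values for 6 variables — and 1 appears only in x_5's list, so x_5 = 1.
The 5 still-open variables together cover exactly {2, 3, 4, 5, 6} — 5 values for 5 variables — and 6 appears only in x_1's list, so x_1 = 6.
x_2 and x_3 share exactly the 2 values {3, 5}; by pigeonhole those values go to them, so strike 3, 5 from x_6.
Determined: x_1=6, x_5=1. The other variables each still have more than one consistent value. That makes 2.

2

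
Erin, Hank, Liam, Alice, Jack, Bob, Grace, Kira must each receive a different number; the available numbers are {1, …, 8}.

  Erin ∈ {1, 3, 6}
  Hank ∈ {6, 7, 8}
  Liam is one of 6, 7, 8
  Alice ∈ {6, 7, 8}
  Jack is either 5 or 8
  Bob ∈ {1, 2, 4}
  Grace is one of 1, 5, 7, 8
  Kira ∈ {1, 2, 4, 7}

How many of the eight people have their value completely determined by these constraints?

The 8 variables draw from only 8 values {1, 2, 3, 4, 5, 6, 7, 8}, so each is used; only Erin can be 3, hence Erin = 3.
Hank, Liam, Alice between them cover only {6, 7, 8} — a naked triple. Remove those values from Jack, Grace, Kira.
That leaves Jack = 5. Remove 5 from Grace.
Grace has just one choice, so Grace = 1. Eliminate 1 elsewhere: Bob, Kira.
Determined: Erin=3, Jack=5, Grace=1. The other people each still have more than one consistent value. That makes 3.

3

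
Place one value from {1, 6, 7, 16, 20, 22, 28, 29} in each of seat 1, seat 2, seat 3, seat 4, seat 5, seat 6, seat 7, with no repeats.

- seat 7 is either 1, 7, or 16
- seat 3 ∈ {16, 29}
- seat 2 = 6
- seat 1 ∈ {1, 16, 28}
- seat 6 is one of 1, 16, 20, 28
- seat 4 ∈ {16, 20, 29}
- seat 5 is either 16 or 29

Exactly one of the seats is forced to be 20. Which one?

seat 2's domain is down to {6}, so seat 2 = 6.
Among the 6 still-open variables, 7 fits only seat 7 (and all 6 values in {1, 7, 16, 20, 28, 29} must be used), so seat 7 = 7.
The 2 variables seat 3 and seat 5 are confined to {16, 29}, which locks those values in; drop them from seat 1, seat 4, seat 6.
So 20 goes to seat 4.

seat 4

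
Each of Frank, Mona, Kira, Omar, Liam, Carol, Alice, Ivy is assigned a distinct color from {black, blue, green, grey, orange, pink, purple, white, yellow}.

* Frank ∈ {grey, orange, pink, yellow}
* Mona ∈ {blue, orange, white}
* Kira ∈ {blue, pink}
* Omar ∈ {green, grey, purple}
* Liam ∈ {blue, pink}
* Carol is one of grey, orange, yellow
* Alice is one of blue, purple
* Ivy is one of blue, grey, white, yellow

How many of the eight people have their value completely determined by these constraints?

2

The 8 variables together cover exactly {blue, green, grey, orange, pink, purple, white, yellow} — 8 values for 8 variables — and green appears only in Omar's list, so Omar = green.
The 7 still-open variables together cover exactly {blue, grey, orange, pink, purple, white, yellow} — 7 values for 7 variables — and purple appears only in Alice's list, so Alice = purple.
Kira and Liam between them cover only {blue, pink} — a naked pair. Remove those values from Frank, Mona, Ivy.
Determined: Omar=green, Alice=purple. The other people each still have more than one consistent value. That makes 2.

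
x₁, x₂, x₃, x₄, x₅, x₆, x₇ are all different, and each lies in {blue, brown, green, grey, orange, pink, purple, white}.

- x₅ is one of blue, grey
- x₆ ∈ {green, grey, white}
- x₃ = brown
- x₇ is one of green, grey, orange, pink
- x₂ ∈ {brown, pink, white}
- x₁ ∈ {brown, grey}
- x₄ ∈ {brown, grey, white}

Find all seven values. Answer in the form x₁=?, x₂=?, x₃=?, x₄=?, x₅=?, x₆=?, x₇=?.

x₃ must be brown (only option left). Strike brown from x₁, x₂, x₄.
x₁'s domain is down to {grey}, so x₁ = grey. Remove grey from x₄, x₅, x₆, x₇.
That leaves x₄ = white. Eliminate white elsewhere: x₂, x₆.
x₅'s domain is down to {blue}, so x₅ = blue.
x₆ must be green (only option left). Eliminate green elsewhere: x₇.
x₂ has just one choice, so x₂ = pink. So x₇ can't be pink.
x₇'s domain is down to {orange}, so x₇ = orange.

x₁=grey, x₂=pink, x₃=brown, x₄=white, x₅=blue, x₆=green, x₇=orange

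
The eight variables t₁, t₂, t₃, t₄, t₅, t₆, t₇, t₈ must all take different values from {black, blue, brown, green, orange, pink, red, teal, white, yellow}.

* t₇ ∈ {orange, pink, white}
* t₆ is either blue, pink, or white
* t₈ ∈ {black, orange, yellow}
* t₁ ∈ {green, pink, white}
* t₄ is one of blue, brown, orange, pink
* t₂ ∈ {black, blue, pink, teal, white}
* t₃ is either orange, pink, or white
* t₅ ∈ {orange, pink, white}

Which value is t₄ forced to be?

brown

t₃, t₅, t₇ share exactly the 3 values {orange, pink, white}; by pigeonhole those values go to them, so strike orange, pink, white from t₁, t₂, t₄, t₆, t₈.
t₁ has just one choice, so t₁ = green.
t₆ has just one choice, so t₆ = blue. Remove blue from t₂, t₄.
So t₄ = brown.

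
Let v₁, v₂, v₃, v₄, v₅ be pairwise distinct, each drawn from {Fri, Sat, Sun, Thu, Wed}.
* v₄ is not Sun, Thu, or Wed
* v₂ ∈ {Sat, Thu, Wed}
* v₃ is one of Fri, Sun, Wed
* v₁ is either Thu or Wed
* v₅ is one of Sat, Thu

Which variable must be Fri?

v₄

Among the 5 variables, Sun fits only v₃ (and all 5 values in {Fri, Sat, Sun, Thu, Wed} must be used), so v₃ = Sun.
The 4 still-open variables together cover exactly {Fri, Sat, Thu, Wed} — 4 values for 4 variables — and Fri appears only in v₄'s list, so v₄ = Fri.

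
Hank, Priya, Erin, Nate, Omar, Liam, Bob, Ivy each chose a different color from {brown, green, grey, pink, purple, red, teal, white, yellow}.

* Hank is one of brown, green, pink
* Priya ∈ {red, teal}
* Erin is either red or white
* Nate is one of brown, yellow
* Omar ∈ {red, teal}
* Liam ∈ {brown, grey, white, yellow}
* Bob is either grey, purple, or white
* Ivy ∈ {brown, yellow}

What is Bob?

Priya and Omar share exactly the 2 values {red, teal}; by pigeonhole those values go to them, so strike red, teal from Erin.
Erin has just one choice, so Erin = white. So Liam, Bob can't be white.
Nate and Ivy between them cover only {brown, yellow} — a naked pair. Remove those values from Hank, Liam.
Liam has just one choice, so Liam = grey. Eliminate grey elsewhere: Bob.
So Bob = purple.

purple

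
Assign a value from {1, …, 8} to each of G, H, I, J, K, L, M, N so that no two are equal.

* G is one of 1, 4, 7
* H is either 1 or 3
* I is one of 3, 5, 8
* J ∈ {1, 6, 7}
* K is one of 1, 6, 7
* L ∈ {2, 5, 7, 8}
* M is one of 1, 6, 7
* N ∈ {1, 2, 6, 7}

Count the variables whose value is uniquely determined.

3

The 8 variables together cover exactly {1, 2, 3, 4, 5, 6, 7, 8} — 8 values for 8 variables — and 4 appears only in G's list, so G = 4.
J, K, M share exactly the 3 values {1, 6, 7}; by pigeonhole those values go to them, so strike 1, 6, 7 from H, L, N.
H's domain is down to {3}, so H = 3. Strike 3 from I.
N must be 2 (only option left). Eliminate 2 elsewhere: L.
Determined: G=4, H=3, N=2. The other variables each still have more than one consistent value. That makes 3.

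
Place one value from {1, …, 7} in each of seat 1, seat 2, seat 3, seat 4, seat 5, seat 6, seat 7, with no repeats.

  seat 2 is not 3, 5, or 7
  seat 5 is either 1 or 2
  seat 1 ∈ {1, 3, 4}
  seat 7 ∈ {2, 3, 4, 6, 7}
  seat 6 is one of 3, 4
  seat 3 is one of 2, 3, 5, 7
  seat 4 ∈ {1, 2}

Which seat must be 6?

seat 2

Among the 7 variables, 5 fits only seat 3 (and all 7 values in {1, 2, 3, 4, 5, 6, 7} must be used), so seat 3 = 5.
Among the 6 still-open variables, 7 fits only seat 7 (and all 6 values in {1, 2, 3, 4, 6, 7} must be used), so seat 7 = 7.
The 5 still-open variables draw from only 5 values {1, 2, 3, 4, 6}, so each is used; only seat 2 can be 6, hence seat 2 = 6.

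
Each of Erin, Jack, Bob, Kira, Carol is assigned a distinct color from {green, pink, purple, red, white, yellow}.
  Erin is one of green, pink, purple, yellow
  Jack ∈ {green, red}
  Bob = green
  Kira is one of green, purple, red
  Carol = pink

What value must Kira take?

purple

Bob's domain is down to {green}, so Bob = green. Remove green from Erin, Jack, Kira.
That leaves Carol = pink. Eliminate pink elsewhere: Erin.
Jack's domain is down to {red}, so Jack = red. So Kira can't be red.
So Kira = purple.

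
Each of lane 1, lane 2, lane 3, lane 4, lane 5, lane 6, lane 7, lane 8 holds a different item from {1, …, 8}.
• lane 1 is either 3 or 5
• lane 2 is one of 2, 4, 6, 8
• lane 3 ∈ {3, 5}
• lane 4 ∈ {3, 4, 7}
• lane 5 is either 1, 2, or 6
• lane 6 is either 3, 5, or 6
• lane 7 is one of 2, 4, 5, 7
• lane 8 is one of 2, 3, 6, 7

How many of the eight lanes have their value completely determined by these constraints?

The 8 variables together cover exactly {1, 2, 3, 4, 5, 6, 7, 8} — 8 values for 8 variables — and 1 appears only in lane 5's list, so lane 5 = 1.
The 7 still-open variables draw from only 7 values {2, 3, 4, 5, 6, 7, 8}, so each is used; only lane 2 can be 8, hence lane 2 = 8.
The 2 variables lane 1 and lane 3 are confined to {3, 5}, which locks those values in; drop them from lane 4, lane 6, lane 7, lane 8.
lane 6's domain is down to {6}, so lane 6 = 6. So lane 8 can't be 6.
Determined: lane 2=8, lane 5=1, lane 6=6. The other lanes each still have more than one consistent value. That makes 3.

3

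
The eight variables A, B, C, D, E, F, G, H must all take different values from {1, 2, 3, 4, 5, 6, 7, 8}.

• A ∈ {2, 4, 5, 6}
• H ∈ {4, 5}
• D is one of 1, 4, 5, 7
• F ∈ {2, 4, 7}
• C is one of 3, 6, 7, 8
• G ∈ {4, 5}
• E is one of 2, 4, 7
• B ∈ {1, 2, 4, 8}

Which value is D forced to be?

1

Among the 8 variables, 3 fits only C (and all 8 values in {1, 2, 3, 4, 5, 6, 7, 8} must be used), so C = 3.
Among the 7 still-open variables, 6 fits only A (and all 7 values in {1, 2, 4, 5, 6, 7, 8} must be used), so A = 6.
The 6 still-open variables draw from only 6 values {1, 2, 4, 5, 7, 8}, so each is used; only B can be 8, hence B = 8.
The 5 still-open variables draw from only 5 values {1, 2, 4, 5, 7}, so each is used; only D can be 1, hence D = 1.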